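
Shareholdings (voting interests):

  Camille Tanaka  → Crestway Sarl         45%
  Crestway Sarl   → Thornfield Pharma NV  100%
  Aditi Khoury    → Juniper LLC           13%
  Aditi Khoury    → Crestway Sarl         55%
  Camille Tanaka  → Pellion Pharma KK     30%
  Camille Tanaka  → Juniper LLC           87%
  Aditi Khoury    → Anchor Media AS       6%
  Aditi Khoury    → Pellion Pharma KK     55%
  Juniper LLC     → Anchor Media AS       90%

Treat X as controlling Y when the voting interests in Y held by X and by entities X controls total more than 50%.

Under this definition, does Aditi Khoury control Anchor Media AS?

No

Aditi holds 55% of Pellion, so Aditi controls Pellion.
Aditi holds 55% of Crestway, so Aditi controls Crestway.
Crestway holds 100% of Thornfield, so Aditi controls Thornfield.
In Anchor, Aditi's side holds only 6%, not > 50%.
So Aditi does not control Anchor.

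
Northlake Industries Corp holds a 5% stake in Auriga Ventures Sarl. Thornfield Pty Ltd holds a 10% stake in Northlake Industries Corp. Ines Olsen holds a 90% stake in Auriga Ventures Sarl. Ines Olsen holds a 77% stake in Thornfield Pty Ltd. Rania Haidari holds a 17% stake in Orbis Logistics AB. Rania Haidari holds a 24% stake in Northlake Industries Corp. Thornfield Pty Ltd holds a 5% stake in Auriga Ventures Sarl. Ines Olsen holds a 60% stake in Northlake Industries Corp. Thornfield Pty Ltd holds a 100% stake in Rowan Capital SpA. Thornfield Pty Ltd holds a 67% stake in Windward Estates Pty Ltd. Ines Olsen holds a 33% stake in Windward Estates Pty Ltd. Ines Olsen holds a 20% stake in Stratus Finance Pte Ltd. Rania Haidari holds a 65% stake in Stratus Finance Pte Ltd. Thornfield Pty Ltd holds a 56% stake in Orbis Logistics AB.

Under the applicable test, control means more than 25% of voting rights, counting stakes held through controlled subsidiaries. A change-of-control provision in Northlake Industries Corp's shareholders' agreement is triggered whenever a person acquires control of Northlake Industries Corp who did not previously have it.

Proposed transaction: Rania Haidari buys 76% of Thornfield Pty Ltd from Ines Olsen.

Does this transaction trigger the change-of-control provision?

The purchase adds only to Rania's holdings (Ines's stake shrinks), so Rania is the only person who could newly come to control Northlake.
Rania holds 65% of Stratus, so Rania controls Stratus.
In Northlake, Rania's side holds only 24%, not > 25%.
So before the transaction, Rania does not control Northlake.
After the purchase, Rania holds 76% of Thornfield directly, and Ines's stake falls to 1%.
Rania holds 76% of Thornfield, so Rania controls Thornfield.
Rania and Thornfield together hold 24% + 10% = 34% of Northlake, so Rania controls Northlake.
Rania did not control Northlake before and does after, so the clause is triggered.

Yes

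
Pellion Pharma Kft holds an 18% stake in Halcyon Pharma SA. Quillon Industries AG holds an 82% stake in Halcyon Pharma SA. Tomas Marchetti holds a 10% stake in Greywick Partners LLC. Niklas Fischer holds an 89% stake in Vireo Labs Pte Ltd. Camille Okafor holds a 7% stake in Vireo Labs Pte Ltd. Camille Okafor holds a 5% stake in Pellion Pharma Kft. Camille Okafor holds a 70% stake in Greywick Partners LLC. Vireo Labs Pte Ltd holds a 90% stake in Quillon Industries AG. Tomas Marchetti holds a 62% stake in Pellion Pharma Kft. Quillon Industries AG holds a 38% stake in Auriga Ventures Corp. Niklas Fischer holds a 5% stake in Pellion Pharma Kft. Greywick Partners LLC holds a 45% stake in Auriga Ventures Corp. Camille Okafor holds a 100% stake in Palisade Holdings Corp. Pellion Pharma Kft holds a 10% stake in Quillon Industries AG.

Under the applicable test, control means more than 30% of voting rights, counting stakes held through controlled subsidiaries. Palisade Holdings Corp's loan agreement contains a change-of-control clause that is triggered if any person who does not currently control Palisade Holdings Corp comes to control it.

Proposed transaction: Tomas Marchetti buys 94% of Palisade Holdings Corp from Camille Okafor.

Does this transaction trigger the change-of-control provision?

Yes

The purchase adds only to Tomas's holdings (Camille's stake shrinks), so Tomas is the only person who could newly come to control Palisade.
Tomas holds 62% of Pellion, so Tomas controls Pellion.
Neither Tomas nor any entity Tomas controls holds any voting interest in Palisade.
So before the transaction, Tomas does not control Palisade.
After the purchase, Tomas holds 94% of Palisade directly, and Camille's stake falls to 6%.
Tomas holds 94% of Palisade, so Tomas controls Palisade.
Tomas did not control Palisade before and does after, so the clause is triggered.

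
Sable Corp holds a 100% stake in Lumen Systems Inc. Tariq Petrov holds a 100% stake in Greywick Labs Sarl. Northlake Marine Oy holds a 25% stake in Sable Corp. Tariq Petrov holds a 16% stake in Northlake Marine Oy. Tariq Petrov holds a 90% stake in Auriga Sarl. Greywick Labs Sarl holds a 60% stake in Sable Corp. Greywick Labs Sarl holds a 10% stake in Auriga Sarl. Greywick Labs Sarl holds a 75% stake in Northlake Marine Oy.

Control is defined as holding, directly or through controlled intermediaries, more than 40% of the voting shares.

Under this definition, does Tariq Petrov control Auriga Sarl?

Tariq holds 100% of Greywick, so Tariq controls Greywick.
Tariq and Greywick together hold 90% + 10% = 100% of Auriga, so Tariq controls Auriga.

Yes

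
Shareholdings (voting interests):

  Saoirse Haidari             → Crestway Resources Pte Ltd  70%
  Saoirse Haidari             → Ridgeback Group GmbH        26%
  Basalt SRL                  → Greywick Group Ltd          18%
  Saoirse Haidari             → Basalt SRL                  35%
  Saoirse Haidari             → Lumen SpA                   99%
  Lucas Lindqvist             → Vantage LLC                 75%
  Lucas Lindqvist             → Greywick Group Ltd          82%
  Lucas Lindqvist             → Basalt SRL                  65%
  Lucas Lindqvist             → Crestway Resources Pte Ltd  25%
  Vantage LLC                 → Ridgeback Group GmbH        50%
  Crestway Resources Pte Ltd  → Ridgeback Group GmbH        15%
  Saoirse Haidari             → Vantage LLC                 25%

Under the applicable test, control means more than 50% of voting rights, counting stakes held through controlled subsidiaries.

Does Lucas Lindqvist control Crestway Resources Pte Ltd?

Lucas holds 65% of Basalt, so Lucas controls Basalt.
Lucas holds 75% of Vantage, so Lucas controls Vantage.
Basalt and Lucas together hold 18% + 82% = 100% of Greywick, so Lucas controls Greywick.
In Crestway, Lucas's side holds only 25%, not > 50%.
So Lucas does not control Crestway.

No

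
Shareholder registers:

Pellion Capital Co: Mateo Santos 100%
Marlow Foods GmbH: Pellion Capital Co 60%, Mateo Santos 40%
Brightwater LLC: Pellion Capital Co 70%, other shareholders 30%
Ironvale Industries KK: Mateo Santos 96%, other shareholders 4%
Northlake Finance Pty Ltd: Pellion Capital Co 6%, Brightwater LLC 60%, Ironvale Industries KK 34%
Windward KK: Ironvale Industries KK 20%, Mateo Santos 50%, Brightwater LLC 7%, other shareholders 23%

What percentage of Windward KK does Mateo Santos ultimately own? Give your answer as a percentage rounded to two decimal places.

Mateo reaches Windward along 3 paths.
Via Ironvale: 96% × 20% = 19.2%.
Direct stake: 50% = 50%.
Via Pellion → Brightwater: 100% × 70% × 7% = 4.9%.
Total: 19.2% + 50% + 4.9% = 74.1%.
Rounded: 74.10%.

74.10%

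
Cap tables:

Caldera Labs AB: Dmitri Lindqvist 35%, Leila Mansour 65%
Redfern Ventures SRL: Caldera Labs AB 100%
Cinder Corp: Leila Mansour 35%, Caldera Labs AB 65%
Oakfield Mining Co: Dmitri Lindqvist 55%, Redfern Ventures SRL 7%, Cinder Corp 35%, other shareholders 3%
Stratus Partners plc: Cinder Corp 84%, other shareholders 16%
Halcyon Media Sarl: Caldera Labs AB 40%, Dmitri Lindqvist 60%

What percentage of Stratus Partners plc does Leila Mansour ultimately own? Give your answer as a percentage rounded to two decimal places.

64.89%

Leila reaches Stratus along 2 paths.
Via Cinder: 35% × 84% = 29.4%.
Via Caldera → Cinder: 65% × 65% × 84% = 35.49%.
Total: 29.4% + 35.49% = 64.89%.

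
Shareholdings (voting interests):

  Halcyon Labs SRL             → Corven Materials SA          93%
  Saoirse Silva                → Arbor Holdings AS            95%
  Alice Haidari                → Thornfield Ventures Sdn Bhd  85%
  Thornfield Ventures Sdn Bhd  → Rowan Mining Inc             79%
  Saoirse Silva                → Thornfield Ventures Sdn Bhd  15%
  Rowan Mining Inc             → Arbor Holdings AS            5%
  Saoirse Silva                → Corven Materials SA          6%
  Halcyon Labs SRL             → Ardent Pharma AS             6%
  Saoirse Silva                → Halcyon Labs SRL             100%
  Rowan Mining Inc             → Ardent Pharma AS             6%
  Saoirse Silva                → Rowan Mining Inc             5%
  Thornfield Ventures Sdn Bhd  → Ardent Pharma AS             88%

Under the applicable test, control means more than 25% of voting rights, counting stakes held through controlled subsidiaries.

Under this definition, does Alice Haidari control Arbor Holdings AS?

Alice holds 85% of Thornfield, so Alice controls Thornfield.
Thornfield holds 79% of Rowan, so Alice controls Rowan.
Rowan and Thornfield together hold 6% + 88% = 94% of Ardent, so Alice controls Ardent.
In Arbor, Alice's side holds only 5%, not > 25%.
So Alice does not control Arbor.

No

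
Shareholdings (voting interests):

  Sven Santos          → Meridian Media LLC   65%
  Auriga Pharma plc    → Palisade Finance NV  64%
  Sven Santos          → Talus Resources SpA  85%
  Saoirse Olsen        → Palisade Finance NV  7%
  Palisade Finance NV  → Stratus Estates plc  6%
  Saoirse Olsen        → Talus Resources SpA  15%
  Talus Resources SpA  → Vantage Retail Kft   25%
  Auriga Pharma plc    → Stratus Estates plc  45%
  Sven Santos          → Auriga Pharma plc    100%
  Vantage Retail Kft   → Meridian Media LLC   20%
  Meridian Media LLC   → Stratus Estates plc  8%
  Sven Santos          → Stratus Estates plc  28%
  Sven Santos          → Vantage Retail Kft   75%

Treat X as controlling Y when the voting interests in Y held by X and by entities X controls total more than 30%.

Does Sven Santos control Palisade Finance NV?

Sven holds 100% of Auriga, so Sven controls Auriga.
Auriga holds 64% of Palisade, so Sven controls Palisade.

Yes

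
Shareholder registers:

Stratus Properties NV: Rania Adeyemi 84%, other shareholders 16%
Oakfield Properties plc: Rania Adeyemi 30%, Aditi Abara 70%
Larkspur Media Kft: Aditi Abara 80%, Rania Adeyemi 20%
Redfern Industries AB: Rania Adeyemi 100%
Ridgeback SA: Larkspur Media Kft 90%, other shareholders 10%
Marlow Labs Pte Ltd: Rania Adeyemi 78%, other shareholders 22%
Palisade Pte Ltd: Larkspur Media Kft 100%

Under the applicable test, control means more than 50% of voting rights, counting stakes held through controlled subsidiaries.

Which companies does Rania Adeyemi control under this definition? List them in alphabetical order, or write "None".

Marlow Labs Pte Ltd, Redfern Industries AB, Stratus Properties NV

Rania holds 84% of Stratus, so Rania controls Stratus.
Rania holds 100% of Redfern, so Rania controls Redfern.
Rania holds 78% of Marlow, so Rania controls Marlow.
No other company's threshold is met.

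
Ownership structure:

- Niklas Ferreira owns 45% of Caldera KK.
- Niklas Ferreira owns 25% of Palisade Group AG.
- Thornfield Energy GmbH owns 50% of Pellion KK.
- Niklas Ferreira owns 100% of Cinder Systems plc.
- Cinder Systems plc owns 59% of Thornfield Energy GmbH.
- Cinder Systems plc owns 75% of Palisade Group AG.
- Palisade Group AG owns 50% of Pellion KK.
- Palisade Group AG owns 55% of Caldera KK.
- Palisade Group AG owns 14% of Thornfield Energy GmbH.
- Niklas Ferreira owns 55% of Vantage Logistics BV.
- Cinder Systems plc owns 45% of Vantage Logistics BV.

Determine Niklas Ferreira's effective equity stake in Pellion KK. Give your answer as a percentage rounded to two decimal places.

Niklas reaches Pellion along 5 paths.
Via Palisade: 25% × 50% = 12.5%.
Via Cinder → Palisade: 100% × 75% × 50% = 37.5%.
Via Palisade → Thornfield: 25% × 14% × 50% = 1.75%.
Via Cinder → Palisade → Thornfield: 100% × 75% × 14% × 50% = 5.25%.
Via Cinder → Thornfield: 100% × 59% × 50% = 29.5%.
Total: 12.5% + 37.5% + 1.75% + 5.25% + 29.5% = 86.5%.
Rounded: 86.50%.

86.50%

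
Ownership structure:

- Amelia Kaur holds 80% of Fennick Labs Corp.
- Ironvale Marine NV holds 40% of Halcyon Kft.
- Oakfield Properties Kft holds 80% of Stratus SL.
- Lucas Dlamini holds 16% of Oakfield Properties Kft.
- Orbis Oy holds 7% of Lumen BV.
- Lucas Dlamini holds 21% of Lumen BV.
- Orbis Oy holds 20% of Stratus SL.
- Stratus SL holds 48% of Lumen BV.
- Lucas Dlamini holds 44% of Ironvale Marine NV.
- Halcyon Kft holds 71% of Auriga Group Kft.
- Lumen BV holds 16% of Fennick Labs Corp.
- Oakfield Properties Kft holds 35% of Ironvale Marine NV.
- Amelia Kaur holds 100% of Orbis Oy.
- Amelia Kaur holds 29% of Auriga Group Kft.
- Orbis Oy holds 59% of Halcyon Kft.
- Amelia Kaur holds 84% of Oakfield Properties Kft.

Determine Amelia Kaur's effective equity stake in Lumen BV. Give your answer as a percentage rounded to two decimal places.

48.86%

Amelia reaches Lumen along 3 paths.
Via Orbis: 100% × 7% = 7%.
Via Oakfield → Stratus: 84% × 80% × 48% = 32.256%.
Via Orbis → Stratus: 100% × 20% × 48% = 9.6%.
Total: 7% + 32.256% + 9.6% = 48.856%.
Rounded: 48.86%.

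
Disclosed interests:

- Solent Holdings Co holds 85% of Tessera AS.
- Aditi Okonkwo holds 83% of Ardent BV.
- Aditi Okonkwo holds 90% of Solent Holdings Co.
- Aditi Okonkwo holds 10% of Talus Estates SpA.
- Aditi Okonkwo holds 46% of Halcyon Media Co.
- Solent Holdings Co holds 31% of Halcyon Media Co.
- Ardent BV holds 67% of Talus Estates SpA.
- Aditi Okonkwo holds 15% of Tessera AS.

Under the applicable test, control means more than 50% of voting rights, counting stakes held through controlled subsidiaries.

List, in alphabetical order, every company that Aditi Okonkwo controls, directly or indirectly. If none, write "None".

Ardent BV, Halcyon Media Co, Solent Holdings Co, Talus Estates SpA, Tessera AS

Aditi holds 90% of Solent, so Aditi controls Solent.
Aditi holds 83% of Ardent, so Aditi controls Ardent.
Aditi and Solent together hold 15% + 85% = 100% of Tessera, so Aditi controls Tessera.
Aditi and Solent together hold 46% + 31% = 77% of Halcyon, so Aditi controls Halcyon.
Aditi and Ardent together hold 10% + 67% = 77% of Talus, so Aditi controls Talus.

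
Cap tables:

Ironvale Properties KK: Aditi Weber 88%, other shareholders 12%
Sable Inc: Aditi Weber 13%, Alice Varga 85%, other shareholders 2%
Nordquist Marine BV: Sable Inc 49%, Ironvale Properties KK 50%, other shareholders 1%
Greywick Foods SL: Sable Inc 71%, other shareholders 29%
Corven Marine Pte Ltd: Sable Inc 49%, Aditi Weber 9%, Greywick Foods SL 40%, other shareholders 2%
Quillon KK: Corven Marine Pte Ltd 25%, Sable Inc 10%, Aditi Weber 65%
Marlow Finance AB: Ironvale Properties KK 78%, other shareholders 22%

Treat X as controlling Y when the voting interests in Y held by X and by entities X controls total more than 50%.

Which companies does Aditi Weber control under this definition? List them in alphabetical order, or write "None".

Ironvale Properties KK, Marlow Finance AB, Quillon KK

Aditi holds 88% of Ironvale, so Aditi controls Ironvale.
Aditi holds 65% of Quillon, so Aditi controls Quillon.
Ironvale holds 78% of Marlow, so Aditi controls Marlow.
No other company's threshold is met.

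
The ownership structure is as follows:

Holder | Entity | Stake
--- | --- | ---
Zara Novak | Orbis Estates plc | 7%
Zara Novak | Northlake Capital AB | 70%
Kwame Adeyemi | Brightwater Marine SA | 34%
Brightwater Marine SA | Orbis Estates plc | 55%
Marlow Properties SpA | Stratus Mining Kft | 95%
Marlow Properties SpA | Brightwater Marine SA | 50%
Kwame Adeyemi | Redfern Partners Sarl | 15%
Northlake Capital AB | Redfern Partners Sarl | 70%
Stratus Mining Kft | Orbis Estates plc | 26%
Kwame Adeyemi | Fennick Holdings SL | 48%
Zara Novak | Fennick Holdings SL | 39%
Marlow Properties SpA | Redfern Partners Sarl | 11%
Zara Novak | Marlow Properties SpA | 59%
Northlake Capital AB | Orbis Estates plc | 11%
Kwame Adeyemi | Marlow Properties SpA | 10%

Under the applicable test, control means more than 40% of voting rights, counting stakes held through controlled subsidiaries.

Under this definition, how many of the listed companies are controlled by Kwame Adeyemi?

1

Kwame holds 48% of Fennick, so Kwame controls Fennick.
No other company's threshold is met.
Kwame controls 1 company.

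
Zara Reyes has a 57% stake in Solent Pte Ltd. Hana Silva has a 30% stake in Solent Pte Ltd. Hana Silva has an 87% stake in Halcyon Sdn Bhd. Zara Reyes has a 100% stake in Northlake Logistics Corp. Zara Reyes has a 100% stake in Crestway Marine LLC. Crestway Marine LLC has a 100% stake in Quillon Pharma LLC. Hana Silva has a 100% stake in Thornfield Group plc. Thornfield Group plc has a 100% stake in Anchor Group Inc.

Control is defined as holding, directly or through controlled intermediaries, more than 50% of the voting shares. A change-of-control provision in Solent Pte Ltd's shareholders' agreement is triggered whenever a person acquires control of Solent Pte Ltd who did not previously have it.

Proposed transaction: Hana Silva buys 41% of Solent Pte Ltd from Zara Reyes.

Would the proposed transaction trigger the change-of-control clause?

Yes

The purchase adds only to Hana's holdings (Zara's stake shrinks), so Hana is the only person who could newly come to control Solent.
Hana holds 100% of Thornfield, so Hana controls Thornfield.
Hana holds 87% of Halcyon, so Hana controls Halcyon.
Thornfield holds 100% of Anchor, so Hana controls Anchor.
In Solent, Hana's side holds only 30%, not > 50%.
So before the transaction, Hana does not control Solent.
After the purchase, Hana's direct stake in Solent rises to 30% + 41% = 71%, and Zara's stake falls to 16%.
Hana holds 71% of Solent, so Hana controls Solent.
Hana did not control Solent before and does after, so the clause is triggered.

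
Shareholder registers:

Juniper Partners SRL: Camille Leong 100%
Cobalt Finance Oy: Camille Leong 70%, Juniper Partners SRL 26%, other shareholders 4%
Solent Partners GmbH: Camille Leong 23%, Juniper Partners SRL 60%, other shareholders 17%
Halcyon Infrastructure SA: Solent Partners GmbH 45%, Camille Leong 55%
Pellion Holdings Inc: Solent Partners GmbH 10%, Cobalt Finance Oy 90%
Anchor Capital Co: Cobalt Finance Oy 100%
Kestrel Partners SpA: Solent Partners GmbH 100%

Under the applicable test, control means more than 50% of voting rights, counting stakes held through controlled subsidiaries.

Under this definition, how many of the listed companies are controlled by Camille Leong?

Camille holds 100% of Juniper, so Camille controls Juniper.
Camille and Juniper together hold 70% + 26% = 96% of Cobalt, so Camille controls Cobalt.
Camille and Juniper together hold 23% + 60% = 83% of Solent, so Camille controls Solent.
Solent and Camille together hold 45% + 55% = 100% of Halcyon, so Camille controls Halcyon.
Solent and Cobalt together hold 10% + 90% = 100% of Pellion, so Camille controls Pellion.
Cobalt holds 100% of Anchor, so Camille controls Anchor.
Solent holds 100% of Kestrel, so Camille controls Kestrel.
Camille controls 7 companies.

7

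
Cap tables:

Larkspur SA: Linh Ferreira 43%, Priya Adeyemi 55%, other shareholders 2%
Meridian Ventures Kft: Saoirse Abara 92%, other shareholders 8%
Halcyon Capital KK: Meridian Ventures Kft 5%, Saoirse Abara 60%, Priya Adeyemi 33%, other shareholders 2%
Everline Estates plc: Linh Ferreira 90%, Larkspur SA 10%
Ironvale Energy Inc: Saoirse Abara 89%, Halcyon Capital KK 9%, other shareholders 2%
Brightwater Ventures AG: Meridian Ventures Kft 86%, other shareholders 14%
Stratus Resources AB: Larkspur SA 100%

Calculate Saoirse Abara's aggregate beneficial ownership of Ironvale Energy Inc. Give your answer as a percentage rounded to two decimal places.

94.81%

Saoirse reaches Ironvale along 3 paths.
Direct stake: 89% = 89%.
Via Meridian → Halcyon: 92% × 5% × 9% = 0.414%.
Via Halcyon: 60% × 9% = 5.4%.
Total: 89% + 0.414% + 5.4% = 94.814%.
Rounded: 94.81%.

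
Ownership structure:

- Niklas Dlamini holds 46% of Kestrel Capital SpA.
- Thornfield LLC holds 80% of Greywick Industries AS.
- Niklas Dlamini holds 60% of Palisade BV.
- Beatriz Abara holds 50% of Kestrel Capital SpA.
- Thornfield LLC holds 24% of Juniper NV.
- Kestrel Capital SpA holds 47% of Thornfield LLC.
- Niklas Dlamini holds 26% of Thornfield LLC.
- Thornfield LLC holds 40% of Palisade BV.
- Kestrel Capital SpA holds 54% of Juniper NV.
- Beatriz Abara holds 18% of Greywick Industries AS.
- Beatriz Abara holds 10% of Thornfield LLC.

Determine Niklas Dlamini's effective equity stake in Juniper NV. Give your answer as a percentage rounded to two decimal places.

36.27%

Niklas reaches Juniper along 3 paths.
Via Kestrel: 46% × 54% = 24.84%.
Via Kestrel → Thornfield: 46% × 47% × 24% = 5.1888%.
Via Thornfield: 26% × 24% = 6.24%.
Total: 24.84% + 5.1888% + 6.24% = 36.2688%.
Rounded: 36.27%.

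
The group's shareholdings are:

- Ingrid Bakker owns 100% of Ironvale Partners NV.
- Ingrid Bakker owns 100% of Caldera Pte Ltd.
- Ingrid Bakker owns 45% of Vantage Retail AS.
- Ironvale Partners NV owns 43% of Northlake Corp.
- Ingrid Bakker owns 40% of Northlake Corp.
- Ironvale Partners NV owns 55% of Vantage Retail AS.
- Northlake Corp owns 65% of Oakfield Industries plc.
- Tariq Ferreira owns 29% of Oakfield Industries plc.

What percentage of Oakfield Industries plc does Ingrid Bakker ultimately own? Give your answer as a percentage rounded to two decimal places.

53.95%

Ingrid reaches Oakfield along 2 paths.
Via Ironvale → Northlake: 100% × 43% × 65% = 27.95%.
Via Northlake: 40% × 65% = 26%.
Total: 27.95% + 26% = 53.95%.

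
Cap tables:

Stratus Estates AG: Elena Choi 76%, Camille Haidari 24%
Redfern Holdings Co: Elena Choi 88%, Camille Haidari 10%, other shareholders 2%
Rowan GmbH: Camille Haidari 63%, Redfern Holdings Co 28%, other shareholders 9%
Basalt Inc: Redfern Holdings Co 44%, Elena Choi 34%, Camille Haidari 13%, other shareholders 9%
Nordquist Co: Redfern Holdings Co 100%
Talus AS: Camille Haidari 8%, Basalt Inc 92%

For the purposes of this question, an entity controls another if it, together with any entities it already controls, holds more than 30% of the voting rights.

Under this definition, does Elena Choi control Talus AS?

Elena holds 88% of Redfern, so Elena controls Redfern.
Redfern and Elena together hold 44% + 34% = 78% of Basalt, so Elena controls Basalt.
Basalt holds 92% of Talus, so Elena controls Talus.

Yes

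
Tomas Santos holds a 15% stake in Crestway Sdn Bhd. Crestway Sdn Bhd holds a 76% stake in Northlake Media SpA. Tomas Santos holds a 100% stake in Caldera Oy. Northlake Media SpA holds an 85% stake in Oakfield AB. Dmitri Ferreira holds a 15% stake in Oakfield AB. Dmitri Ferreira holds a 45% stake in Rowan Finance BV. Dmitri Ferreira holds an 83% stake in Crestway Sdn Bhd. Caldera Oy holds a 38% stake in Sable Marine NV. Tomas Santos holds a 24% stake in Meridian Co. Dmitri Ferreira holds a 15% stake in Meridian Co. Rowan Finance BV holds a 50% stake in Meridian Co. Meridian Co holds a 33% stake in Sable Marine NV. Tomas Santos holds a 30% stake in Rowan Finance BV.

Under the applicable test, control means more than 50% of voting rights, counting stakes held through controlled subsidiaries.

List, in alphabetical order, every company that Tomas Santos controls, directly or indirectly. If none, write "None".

Tomas holds 100% of Caldera, so Tomas controls Caldera.
No other company's threshold is met.

Caldera Oy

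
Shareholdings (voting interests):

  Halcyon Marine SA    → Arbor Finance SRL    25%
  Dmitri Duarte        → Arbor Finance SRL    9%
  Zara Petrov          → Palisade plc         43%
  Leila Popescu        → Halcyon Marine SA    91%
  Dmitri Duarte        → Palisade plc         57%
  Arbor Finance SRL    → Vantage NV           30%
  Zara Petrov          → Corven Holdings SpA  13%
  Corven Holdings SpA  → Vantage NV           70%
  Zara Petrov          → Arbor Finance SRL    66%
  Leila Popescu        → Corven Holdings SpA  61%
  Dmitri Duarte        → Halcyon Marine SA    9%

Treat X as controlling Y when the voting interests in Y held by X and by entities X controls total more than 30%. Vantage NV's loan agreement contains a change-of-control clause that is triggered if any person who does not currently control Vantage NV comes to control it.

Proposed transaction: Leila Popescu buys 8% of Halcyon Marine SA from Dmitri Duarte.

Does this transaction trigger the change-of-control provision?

The purchase adds only to Leila's holdings (Dmitri's stake shrinks), so Leila is the only person who could newly come to control Vantage.
Leila holds 61% of Corven, so Leila controls Corven.
Corven holds 70% of Vantage, so Leila controls Vantage.
So Leila already controls Vantage before the transaction.
After the purchase, Leila's direct stake in Halcyon rises to 91% + 8% = 99%, and Dmitri's stake falls to 1%.
Leila controlled Vantage already, so this is not a new person acquiring control; every other person's position is unchanged or reduced.
No new person acquires control, so the clause is not triggered.

No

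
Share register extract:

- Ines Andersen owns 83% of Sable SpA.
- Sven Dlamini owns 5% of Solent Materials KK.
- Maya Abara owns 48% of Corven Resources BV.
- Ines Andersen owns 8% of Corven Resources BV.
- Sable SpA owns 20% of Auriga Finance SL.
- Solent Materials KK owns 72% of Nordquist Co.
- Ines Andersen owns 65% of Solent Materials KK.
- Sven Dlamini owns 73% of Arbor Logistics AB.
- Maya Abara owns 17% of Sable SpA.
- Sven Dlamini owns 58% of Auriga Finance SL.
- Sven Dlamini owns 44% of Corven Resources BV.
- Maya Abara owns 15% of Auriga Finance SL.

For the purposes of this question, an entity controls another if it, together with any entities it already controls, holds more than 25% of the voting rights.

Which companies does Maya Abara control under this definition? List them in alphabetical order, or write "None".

Maya holds 48% of Corven, so Maya controls Corven.
No other company's threshold is met.

Corven Resources BV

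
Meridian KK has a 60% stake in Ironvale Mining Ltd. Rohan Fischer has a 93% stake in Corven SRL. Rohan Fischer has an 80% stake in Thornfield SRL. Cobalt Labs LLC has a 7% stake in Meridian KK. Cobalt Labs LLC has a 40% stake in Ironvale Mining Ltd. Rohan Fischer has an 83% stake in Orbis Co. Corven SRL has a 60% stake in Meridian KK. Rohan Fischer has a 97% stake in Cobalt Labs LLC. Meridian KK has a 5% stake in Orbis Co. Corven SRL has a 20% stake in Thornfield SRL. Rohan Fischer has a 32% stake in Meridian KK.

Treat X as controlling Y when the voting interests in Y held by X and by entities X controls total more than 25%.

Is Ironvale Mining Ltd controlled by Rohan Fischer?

Rohan holds 93% of Corven, so Rohan controls Corven.
Rohan holds 97% of Cobalt, so Rohan controls Cobalt.
Corven and Cobalt and Rohan together hold 60% + 7% + 32% = 99% of Meridian, so Rohan controls Meridian.
Cobalt and Meridian together hold 40% + 60% = 100% of Ironvale, so Rohan controls Ironvale.

Yes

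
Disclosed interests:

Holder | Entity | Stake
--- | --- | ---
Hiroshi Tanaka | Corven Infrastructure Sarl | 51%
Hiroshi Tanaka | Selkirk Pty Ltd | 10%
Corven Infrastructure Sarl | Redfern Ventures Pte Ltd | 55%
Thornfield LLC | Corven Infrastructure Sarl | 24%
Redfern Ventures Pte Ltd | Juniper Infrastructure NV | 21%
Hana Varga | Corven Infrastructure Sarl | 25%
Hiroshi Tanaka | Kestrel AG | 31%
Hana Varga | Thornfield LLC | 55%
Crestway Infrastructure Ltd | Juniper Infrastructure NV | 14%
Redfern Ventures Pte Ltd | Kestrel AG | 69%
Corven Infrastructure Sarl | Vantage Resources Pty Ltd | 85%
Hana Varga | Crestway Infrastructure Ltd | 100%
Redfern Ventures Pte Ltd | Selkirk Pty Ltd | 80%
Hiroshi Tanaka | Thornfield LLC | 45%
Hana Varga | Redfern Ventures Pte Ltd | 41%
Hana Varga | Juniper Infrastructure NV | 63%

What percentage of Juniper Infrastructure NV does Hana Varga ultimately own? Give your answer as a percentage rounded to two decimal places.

90.02%

Hana reaches Juniper along 5 paths.
Direct stake: 63% = 63%.
Via Corven → Redfern: 25% × 55% × 21% = 2.8875%.
Via Thornfield → Corven → Redfern: 55% × 24% × 55% × 21% = 1.5246%.
Via Redfern: 41% × 21% = 8.61%.
Via Crestway: 100% × 14% = 14%.
Total: 63% + 2.8875% + 1.5246% + 8.61% + 14% = 90.0221%.
Rounded: 90.02%.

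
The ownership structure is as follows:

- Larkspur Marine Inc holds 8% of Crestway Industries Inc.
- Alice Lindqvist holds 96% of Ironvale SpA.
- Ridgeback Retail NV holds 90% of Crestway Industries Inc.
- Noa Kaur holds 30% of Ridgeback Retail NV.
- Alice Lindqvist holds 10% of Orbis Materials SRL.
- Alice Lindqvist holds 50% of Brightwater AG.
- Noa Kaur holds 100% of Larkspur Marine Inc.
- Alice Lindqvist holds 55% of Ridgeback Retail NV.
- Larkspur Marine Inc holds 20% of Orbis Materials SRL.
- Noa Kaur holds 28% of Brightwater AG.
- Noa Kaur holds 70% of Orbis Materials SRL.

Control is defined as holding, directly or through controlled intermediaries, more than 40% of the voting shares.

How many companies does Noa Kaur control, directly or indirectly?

Noa holds 100% of Larkspur, so Noa controls Larkspur.
Noa and Larkspur together hold 70% + 20% = 90% of Orbis, so Noa controls Orbis.
No other company's threshold is met.
Noa controls 2 companies.

2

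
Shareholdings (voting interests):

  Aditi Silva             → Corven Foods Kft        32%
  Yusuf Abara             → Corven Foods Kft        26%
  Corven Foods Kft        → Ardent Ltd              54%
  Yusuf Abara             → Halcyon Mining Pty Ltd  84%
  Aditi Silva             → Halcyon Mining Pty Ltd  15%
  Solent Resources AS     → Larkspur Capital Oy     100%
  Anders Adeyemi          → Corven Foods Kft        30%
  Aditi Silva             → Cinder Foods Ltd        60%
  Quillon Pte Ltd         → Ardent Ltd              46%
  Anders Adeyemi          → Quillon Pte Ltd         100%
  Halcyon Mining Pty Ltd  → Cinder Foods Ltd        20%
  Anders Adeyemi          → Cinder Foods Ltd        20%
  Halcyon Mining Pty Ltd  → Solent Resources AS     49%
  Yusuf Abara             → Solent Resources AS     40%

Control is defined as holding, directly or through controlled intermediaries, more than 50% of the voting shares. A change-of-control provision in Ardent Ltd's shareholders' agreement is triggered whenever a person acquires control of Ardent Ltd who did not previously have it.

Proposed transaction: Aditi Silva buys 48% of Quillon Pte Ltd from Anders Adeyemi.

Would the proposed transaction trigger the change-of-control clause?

No

The purchase adds only to Aditi's holdings (Anders's stake shrinks), so Aditi is the only person who could newly come to control Ardent.
Aditi holds 60% of Cinder, so Aditi controls Cinder.
Neither Aditi nor any entity Aditi controls holds any voting interest in Ardent.
So before the transaction, Aditi does not control Ardent.
After the purchase, Aditi holds 48% of Quillon directly, and Anders's stake falls to 52%.
Aditi's side now holds 48% of Quillon, not > 50%, so Aditi still does not control Quillon.
After the transaction, neither Aditi nor any entity Aditi controls holds a voting interest in Ardent, so Aditi still does not control it.
No new person acquires control, so the clause is not triggered.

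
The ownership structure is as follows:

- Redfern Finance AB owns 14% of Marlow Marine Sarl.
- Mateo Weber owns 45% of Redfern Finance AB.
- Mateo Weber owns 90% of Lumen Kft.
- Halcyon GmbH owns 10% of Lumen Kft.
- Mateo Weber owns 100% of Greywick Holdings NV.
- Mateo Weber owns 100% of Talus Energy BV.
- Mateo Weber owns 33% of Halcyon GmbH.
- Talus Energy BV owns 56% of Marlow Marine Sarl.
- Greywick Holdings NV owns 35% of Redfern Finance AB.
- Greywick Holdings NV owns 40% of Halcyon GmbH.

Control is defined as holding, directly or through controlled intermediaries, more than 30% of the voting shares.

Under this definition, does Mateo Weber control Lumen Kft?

Mateo holds 100% of Greywick, so Mateo controls Greywick.
Greywick and Mateo together hold 40% + 33% = 73% of Halcyon, so Mateo controls Halcyon.
Halcyon and Mateo together hold 10% + 90% = 100% of Lumen, so Mateo controls Lumen.

Yes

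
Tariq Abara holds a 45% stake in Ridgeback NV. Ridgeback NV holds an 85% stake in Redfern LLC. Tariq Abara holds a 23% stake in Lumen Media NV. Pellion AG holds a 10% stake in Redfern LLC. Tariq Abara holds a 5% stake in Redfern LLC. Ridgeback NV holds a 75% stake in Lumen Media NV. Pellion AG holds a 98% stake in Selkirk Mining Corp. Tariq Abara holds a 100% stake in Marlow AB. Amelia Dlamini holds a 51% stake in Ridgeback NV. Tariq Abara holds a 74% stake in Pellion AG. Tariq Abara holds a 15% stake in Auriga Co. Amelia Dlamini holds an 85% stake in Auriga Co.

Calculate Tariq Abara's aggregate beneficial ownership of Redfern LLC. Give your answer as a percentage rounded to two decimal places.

50.65%

Tariq reaches Redfern along 3 paths.
Via Pellion: 74% × 10% = 7.4%.
Direct stake: 5% = 5%.
Via Ridgeback: 45% × 85% = 38.25%.
Total: 7.4% + 5% + 38.25% = 50.65%.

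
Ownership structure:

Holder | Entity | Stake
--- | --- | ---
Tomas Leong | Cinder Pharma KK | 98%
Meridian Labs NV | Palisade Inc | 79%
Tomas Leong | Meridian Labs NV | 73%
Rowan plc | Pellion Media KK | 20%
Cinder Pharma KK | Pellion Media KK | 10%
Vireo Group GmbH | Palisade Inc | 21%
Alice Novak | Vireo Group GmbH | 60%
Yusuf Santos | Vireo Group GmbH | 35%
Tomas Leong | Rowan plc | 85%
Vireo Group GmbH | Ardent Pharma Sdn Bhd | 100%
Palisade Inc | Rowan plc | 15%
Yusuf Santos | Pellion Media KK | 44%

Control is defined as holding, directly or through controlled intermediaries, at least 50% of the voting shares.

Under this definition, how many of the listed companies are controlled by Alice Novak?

Alice holds 60% of Vireo, so Alice controls Vireo.
Vireo holds 100% of Ardent, so Alice controls Ardent.
No other company's threshold is met.
Alice controls 2 companies.

2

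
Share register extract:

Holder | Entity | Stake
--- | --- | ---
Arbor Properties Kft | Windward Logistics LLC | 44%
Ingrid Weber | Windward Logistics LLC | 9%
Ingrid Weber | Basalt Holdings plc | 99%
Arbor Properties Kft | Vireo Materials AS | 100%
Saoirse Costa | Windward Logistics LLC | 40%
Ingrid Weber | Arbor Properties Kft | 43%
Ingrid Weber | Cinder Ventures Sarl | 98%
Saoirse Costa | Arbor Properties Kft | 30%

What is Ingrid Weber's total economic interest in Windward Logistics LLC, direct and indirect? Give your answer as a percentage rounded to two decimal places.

Ingrid reaches Windward along 2 paths.
Direct stake: 9% = 9%.
Via Arbor: 43% × 44% = 18.92%.
Total: 9% + 18.92% = 27.92%.

27.92%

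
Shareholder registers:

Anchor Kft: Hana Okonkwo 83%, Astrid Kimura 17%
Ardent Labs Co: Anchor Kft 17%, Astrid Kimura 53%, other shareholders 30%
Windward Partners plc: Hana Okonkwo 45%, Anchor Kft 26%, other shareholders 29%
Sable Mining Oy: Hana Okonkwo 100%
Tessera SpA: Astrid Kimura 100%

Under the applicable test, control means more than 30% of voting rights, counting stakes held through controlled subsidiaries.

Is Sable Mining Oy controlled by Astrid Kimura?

No

Astrid holds 53% of Ardent, so Astrid controls Ardent.
Astrid holds 100% of Tessera, so Astrid controls Tessera.
Neither Astrid nor any entity Astrid controls holds any voting interest in Sable.
So Astrid does not control Sable.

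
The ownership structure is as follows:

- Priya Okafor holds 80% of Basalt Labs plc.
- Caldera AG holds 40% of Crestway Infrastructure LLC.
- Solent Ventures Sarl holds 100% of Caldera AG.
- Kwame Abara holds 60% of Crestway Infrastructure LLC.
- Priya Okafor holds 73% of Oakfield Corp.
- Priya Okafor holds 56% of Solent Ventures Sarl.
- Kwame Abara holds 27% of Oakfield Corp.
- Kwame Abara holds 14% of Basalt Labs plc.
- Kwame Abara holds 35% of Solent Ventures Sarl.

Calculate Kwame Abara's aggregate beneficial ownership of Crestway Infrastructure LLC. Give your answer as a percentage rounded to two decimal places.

74.00%

Kwame reaches Crestway along 2 paths.
Via Solent → Caldera: 35% × 100% × 40% = 14%.
Direct stake: 60% = 60%.
Total: 14% + 60% = 74%.
Rounded: 74.00%.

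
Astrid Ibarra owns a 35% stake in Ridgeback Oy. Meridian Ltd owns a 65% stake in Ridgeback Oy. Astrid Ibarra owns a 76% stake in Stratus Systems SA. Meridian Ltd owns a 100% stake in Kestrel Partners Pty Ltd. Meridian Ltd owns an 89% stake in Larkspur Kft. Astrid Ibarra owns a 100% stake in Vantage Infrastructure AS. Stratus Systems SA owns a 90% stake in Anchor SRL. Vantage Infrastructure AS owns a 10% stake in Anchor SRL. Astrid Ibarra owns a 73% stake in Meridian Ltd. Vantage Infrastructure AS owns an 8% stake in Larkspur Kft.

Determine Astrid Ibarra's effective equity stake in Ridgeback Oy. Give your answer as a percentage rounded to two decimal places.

Astrid reaches Ridgeback along 2 paths.
Direct stake: 35% = 35%.
Via Meridian: 73% × 65% = 47.45%.
Total: 35% + 47.45% = 82.45%.

82.45%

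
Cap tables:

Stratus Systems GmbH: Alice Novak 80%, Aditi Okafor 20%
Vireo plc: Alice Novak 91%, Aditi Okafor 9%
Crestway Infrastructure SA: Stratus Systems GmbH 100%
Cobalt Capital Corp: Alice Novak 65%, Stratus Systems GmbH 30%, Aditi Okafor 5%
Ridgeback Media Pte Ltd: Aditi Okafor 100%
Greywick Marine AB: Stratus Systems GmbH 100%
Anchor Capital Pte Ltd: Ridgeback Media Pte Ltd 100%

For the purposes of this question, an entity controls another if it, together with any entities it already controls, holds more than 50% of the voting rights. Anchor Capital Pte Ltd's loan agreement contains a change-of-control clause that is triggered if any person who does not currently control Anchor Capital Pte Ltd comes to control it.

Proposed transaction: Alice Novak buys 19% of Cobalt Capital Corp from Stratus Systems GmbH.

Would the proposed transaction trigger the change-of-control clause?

The purchase adds only to Alice's holdings (Stratus's stake shrinks), so Alice is the only person who could newly come to control Anchor.
Alice holds 80% of Stratus, so Alice controls Stratus.
Alice holds 91% of Vireo, so Alice controls Vireo.
Stratus holds 100% of Crestway, so Alice controls Crestway.
Alice and Stratus together hold 65% + 30% = 95% of Cobalt, so Alice controls Cobalt.
Stratus holds 100% of Greywick, so Alice controls Greywick.
Neither Alice nor any entity Alice controls holds any voting interest in Anchor.
So before the transaction, Alice does not control Anchor.
After the purchase, Alice's direct stake in Cobalt rises to 65% + 19% = 84%, and Stratus's stake falls to 11%.
Alice and Stratus together hold 84% + 11% = 95% of Cobalt, so Alice controls Cobalt.
After the transaction, neither Alice nor any entity Alice controls holds a voting interest in Anchor, so Alice still does not control it.
No new person acquires control, so the clause is not triggered.

No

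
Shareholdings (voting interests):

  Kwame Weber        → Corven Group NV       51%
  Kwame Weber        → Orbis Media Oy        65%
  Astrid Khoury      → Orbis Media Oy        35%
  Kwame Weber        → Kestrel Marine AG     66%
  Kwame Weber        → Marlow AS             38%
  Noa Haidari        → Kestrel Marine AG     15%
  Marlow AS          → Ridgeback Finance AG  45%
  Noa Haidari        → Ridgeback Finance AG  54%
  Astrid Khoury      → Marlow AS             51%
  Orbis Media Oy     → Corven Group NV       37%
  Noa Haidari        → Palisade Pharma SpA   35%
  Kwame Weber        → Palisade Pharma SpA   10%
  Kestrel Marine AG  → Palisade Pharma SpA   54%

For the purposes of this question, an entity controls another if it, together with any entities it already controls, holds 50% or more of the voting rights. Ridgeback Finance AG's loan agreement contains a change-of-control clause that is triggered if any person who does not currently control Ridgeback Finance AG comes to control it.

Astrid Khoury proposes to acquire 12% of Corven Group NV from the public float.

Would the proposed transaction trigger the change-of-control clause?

The purchase changes only Astrid's holdings, so Astrid is the only person who could newly come to control Ridgeback.
Astrid holds 51% of Marlow, so Astrid controls Marlow.
In Ridgeback, Astrid's side holds only 45%, not ≥ 50%.
So before the transaction, Astrid does not control Ridgeback.
After the purchase, Astrid holds 12% of Corven directly.
Astrid's side now holds 12% of Corven, not ≥ 50%, so Astrid still does not control Corven.
After the transaction, Astrid's side holds 45% of Ridgeback, not ≥ 50%, so Astrid still does not control Ridgeback.
No new person acquires control, so the clause is not triggered.

No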